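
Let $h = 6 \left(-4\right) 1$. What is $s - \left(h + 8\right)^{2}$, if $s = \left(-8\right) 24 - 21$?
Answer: $-469$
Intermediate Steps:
$s = -213$ ($s = -192 - 21 = -213$)
$h = -24$ ($h = \left(-24\right) 1 = -24$)
$s - \left(h + 8\right)^{2} = -213 - \left(-24 + 8\right)^{2} = -213 - \left(-16\right)^{2} = -213 - 256 = -469$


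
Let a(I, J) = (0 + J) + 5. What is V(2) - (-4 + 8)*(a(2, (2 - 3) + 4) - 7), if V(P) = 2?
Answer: -2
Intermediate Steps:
a(I, J) = 5 + J (a(I, J) = J + 5 = 5 + J)
V(2) - (-4 + 8)*(a(2, (2 - 3) + 4) - 7) = 2 - (-4 + 8)*((5 + ((2 - 3) + 4)) - 7) = 2 - 4*((5 + (-1 + 4)) - 7) = 2 - 4*((5 + 3) - 7) = 2 - 4*(8 - 7) = 2 - 4 = -2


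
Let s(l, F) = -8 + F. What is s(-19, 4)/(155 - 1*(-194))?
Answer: -4/349 ≈ -0.011461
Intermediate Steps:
s(-19, 4)/(155 - 1*(-194)) = (-8 + 4)/(155 - 1*(-194)) = -4/(155 + 194) = -4/349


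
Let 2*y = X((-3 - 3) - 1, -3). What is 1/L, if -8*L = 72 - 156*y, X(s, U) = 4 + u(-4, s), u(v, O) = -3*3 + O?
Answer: -1/126 ≈ -0.0079365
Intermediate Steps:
u(v, O) = -9 + O
X(s, U) = -5 + s (X(s, U) = 4 + (-9 + s) = -5 + s)
y = -6 (y = (-5 + ((-3 - 3) - 1))/2 = (-5 + (-6 - 1))/2 = (-5 - 7)/2 = (½)*(-12) = -6)
L = -126 (L = -(72 - 156*(-6))/8 = -(72 + 936)/8 = -⅛*1008 = -126)
1/L = 1/(-126) = -1/126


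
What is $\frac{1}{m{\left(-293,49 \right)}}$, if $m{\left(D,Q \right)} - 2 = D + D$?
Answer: $- \frac{1}{584} \approx -0.0017123$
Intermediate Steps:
$m{\left(D,Q \right)} = 2 + 2 D$ ($m{\left(D,Q \right)} = 2 + \left(D + D\right) = 2 + 2 D$)
$\frac{1}{m{\left(-293,49 \right)}} = \frac{1}{2 + 2 \left(-293\right)} = \frac{1}{2 - 586} = \frac{1}{-584} = - \frac{1}{584}$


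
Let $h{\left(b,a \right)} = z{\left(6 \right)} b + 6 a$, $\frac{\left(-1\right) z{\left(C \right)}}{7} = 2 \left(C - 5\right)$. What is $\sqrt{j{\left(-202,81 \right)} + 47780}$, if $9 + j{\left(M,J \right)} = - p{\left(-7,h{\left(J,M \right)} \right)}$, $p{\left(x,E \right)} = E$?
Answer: $\sqrt{50117} \approx 223.87$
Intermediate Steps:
$z{\left(C \right)} = 70 - 14 C$ ($z{\left(C \right)} = - 7 \cdot 2 \left(C - 5\right) = - 7 \cdot 2 \left(-5 + C\right) = - 7 \left(-10 + 2 C\right) = 70 - 14 C$)
$h{\left(b,a \right)} = - 14 b + 6 a$ ($h{\left(b,a \right)} = \left(70 - 84\right) b + 6 a = - 14 b + 6 a$)
$j{\left(M,J \right)} = -9 - 6 M + 14 J$ ($j{\left(M,J \right)} = -9 - \left(- 14 J + 6 M\right) = -9 + \left(- 6 M + 14 J\right) = -9 - 6 M + 14 J$)
$\sqrt{j{\left(-202,81 \right)} + 47780} = \sqrt{\left(-9 - -1212 + 14 \cdot 81\right) + 47780} = \sqrt{\left(-9 + 1212 + 1134\right) + 47780} = \sqrt{2337 + 47780} = \sqrt{50117}$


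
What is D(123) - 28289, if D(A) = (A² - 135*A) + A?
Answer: -29642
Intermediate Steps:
D(A) = A² - 134*A
D(123) - 28289 = 123*(-134 + 123) - 28289 = 123*(-11) - 28289 = -1353 - 28289 = -29642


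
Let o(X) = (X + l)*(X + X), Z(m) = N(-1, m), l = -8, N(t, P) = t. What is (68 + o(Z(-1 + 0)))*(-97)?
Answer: -8342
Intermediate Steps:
Z(m) = -1
o(X) = 2*X*(-8 + X) (o(X) = (X - 8)*(X + X) = (-8 + X)*(2*X) = 2*X*(-8 + X))
(68 + o(Z(-1 + 0)))*(-97) = (68 + 2*(-1)*(-8 - 1))*(-97) = (68 + 2*(-1)*(-9))*(-97) = (68 + 18)*(-97) = 86*(-97) = -8342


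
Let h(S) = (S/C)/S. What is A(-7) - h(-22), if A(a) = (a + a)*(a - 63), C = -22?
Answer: 21561/22 ≈ 980.04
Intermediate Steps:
A(a) = 2*a*(-63 + a) (A(a) = (2*a)*(-63 + a) = 2*a*(-63 + a))
h(S) = -1/22 (h(S) = (S/(-22))/S = (S*(-1/22))/S = (-S/22)/S = -1/22)
A(-7) - h(-22) = 2*(-7)*(-63 - 7) - 1*(-1/22) = 2*(-7)*(-70) + 1/22 = 980 + 1/22 = 21561/22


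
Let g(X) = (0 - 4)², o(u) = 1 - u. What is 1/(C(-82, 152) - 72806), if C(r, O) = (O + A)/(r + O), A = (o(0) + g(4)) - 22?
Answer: -10/728039 ≈ -1.3736e-5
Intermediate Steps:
g(X) = 16 (g(X) = (-4)² = 16)
A = -5 (A = ((1 - 1*0) + 16) - 22 = ((1 + 0) + 16) - 22 = (1 + 16) - 22 = 17 - 22 = -5)
C(r, O) = (-5 + O)/(O + r) (C(r, O) = (O - 5)/(r + O) = (-5 + O)/(O + r))
1/(C(-82, 152) - 72806) = 1/((-5 + 152)/(152 - 82) - 72806) = 1/(147/70 - 72806) = 1/((1/70)*147 - 72806) = 1/(21/10 - 72806) = 1/(-728039/10) = -10/728039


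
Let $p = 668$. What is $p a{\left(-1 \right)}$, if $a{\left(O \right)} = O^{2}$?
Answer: $668$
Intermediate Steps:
$p a{\left(-1 \right)} = 668 \left(-1\right)^{2} = 668 \cdot 1 = 668$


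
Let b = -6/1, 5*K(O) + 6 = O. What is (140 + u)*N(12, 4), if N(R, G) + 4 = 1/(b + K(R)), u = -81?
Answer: -5959/24 ≈ -248.29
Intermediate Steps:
K(O) = -6/5 + O/5
b = -6 (b = -6*1 = -6)
N(R, G) = -4 + 1/(-36/5 + R/5) (N(R, G) = -4 + 1/(-6 + (-6/5 + R/5)) = -4 + 1/(-36/5 + R/5))
(140 + u)*N(12, 4) = (140 - 81)*((149 - 4*12)/(-36 + 12)) = 59*((149 - 48)/(-24)) = 59*(-1/24*101) = 59*(-101/24) = -5959/24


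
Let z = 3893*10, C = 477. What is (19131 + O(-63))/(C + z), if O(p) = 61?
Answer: 19192/39407 ≈ 0.48702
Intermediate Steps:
z = 38930
(19131 + O(-63))/(C + z) = (19131 + 61)/(477 + 38930) = 19192/39407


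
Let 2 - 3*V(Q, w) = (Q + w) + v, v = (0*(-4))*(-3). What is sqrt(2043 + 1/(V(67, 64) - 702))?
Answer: sqrt(1133915330)/745 ≈ 45.200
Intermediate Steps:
v = 0 (v = 0*(-3) = 0)
V(Q, w) = 2/3 - Q/3 - w/3 (V(Q, w) = 2/3 - ((Q + w) + 0)/3 = 2/3 - (Q + w)/3 = 2/3 + (-Q/3 - w/3) = 2/3 - Q/3 - w/3)
sqrt(2043 + 1/(V(67, 64) - 702)) = sqrt(2043 + 1/((2/3 - 1/3*67 - 1/3*64) - 702)) = sqrt(2043 + 1/((2/3 - 67/3 - 64/3) - 702)) = sqrt(2043 + 1/(-43 - 702)) = sqrt(2043 + 1/(-745)) = sqrt(2043 - 1/745) = sqrt(1522034/745) = sqrt(1133915330)/745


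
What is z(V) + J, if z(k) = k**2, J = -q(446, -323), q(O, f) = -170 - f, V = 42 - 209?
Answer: 27736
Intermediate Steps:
V = -167
J = -153 (J = -(-170 - 1*(-323)) = -(-170 + 323) = -1*153 = -153)
z(V) + J = (-167)**2 - 153 = 27889 - 153 = 27736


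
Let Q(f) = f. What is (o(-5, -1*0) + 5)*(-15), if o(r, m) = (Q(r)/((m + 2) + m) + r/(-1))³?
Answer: -2475/8 ≈ -309.38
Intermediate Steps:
o(r, m) = (-r + r/(2 + 2*m))³ (o(r, m) = (r/((m + 2) + m) + r/(-1))³ = (r/((2 + m) + m) + r*(-1))³ = (r/(2 + 2*m) - r)³ = (-r + r/(2 + 2*m))³)
(o(-5, -1*0) + 5)*(-15) = (-⅛*(-5)³*(1 + 2*(-1*0))³/(1 - 1*0)³ + 5)*(-15) = (-⅛*(-125)*(1 + 2*0)³/(1 + 0)³ + 5)*(-15) = (-⅛*(-125)*(1 + 0)³/1³ + 5)*(-15) = (-⅛*(-125)*1*1³ + 5)*(-15) = (-⅛*(-125)*1*1 + 5)*(-15) = (125/8 + 5)*(-15) = (165/8)*(-15) = -2475/8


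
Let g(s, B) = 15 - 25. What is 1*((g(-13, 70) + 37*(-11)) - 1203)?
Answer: -1620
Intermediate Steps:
g(s, B) = -10
1*((g(-13, 70) + 37*(-11)) - 1203) = 1*((-10 + 37*(-11)) - 1203) = 1*((-10 - 407) - 1203) = 1*(-417 - 1203) = 1*(-1620) = -1620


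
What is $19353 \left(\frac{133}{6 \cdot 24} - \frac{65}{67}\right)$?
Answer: $- \frac{2896499}{3216} \approx -900.65$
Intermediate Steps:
$19353 \left(\frac{133}{6 \cdot 24} - \frac{65}{67}\right) = 19353 \left(\frac{133}{144} - \frac{65}{67}\right) = 19353 \left(- \frac{449}{9648}\right) = - \frac{2896499}{3216}$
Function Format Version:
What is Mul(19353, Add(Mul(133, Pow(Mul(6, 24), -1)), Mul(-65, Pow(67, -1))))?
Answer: Rational(-2896499, 3216) ≈ -900.65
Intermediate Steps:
Mul(19353, Add(Mul(133, Pow(Mul(6, 24), -1)), Mul(-65, Pow(67, -1)))) = Mul(19353, Add(Mul(133, Pow(144, -1)), Mul(-65, Rational(1, 67)))) = Mul(19353, Add(Mul(133, Rational(1, 144)), Rational(-65, 67))) = Mul(19353, Add(Rational(133, 144), Rational(-65, 67))) = Mul(19353, Rational(-449, 9648)) = Rational(-2896499, 3216)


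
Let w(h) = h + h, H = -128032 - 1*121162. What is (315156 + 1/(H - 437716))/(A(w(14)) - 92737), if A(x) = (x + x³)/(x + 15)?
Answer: -9308803742237/2724086543010 ≈ -3.4172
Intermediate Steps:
H = -249194 (H = -128032 - 121162 = -249194)
w(h) = 2*h
A(x) = (x + x³)/(15 + x)
(315156 + 1/(H - 437716))/(A(w(14)) - 92737) = (315156 + 1/(-249194 - 437716))/((2*14 + (2*14)³)/(15 + 2*14) - 92737) = (315156 + 1/(-686910))/((28 + 28³)/(15 + 28) - 92737) = (315156 - 1/686910)/((28 + 21952)/43 - 92737) = 216483807959/(686910*((1/43)*21980 - 92737)) = 216483807959/(686910*(21980/43 - 92737)) = 216483807959/(686910*(-3965711/43)) = (216483807959/686910)*(-43/3965711) = -9308803742237/2724086543010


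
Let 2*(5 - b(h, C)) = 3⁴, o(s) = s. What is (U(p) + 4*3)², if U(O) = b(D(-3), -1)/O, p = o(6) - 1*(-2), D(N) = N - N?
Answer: 14641/256 ≈ 57.191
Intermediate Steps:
D(N) = 0
b(h, C) = -71/2 (b(h, C) = 5 - ½*3⁴ = 5 - ½*81 = 5 - 81/2 = -71/2)
p = 8 (p = 6 - 1*(-2) = 6 + 2 = 8)
U(O) = -71/(2*O)
(U(p) + 4*3)² = (-71/2/8 + 4*3)² = (-71/2*⅛ + 12)² = (-71/16 + 12)² = (121/16)² = 14641/256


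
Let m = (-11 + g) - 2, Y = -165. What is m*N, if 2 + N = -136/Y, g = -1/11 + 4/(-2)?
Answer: 32204/1815 ≈ 17.743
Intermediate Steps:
g = -23/11 (g = -1*1/11 + 4*(-1/2) = -1/11 - 2 = -23/11 ≈ -2.0909)
m = -166/11 (m = (-11 - 23/11) - 2 = -144/11 - 2 = -166/11 ≈ -15.091)
N = -194/165 (N = -2 - 136/(-165) = -2 - 136*(-1/165) = -2 + 136/165 = -194/165 ≈ -1.1758)
m*N = -166/11*(-194/165) = 32204/1815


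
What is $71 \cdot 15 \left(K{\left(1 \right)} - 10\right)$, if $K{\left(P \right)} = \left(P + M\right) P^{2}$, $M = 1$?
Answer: $-8520$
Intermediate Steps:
$K{\left(P \right)} = P^{2} \left(1 + P\right)$ ($K{\left(P \right)} = \left(P + 1\right) P^{2} = \left(1 + P\right) P^{2} = P^{2} \left(1 + P\right)$)
$71 \cdot 15 \left(K{\left(1 \right)} - 10\right) = 71 \cdot 15 \left(1^{2} \left(1 + 1\right) - 10\right) = 71 \cdot 15 \left(1 \cdot 2 - 10\right) = 71 \cdot 15 \left(2 - 10\right) = 71 \cdot 15 \left(-8\right) = 71 \left(-120\right) = -8520$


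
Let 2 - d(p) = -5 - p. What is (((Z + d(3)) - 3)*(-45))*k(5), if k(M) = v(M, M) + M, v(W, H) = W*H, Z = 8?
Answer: -20250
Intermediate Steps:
v(W, H) = H*W
k(M) = M + M**2 (k(M) = M*M + M = M**2 + M = M + M**2)
d(p) = 7 + p (d(p) = 2 - (-5 - p) = 2 + (5 + p) = 7 + p)
(((Z + d(3)) - 3)*(-45))*k(5) = (((8 + (7 + 3)) - 3)*(-45))*(5*(1 + 5)) = (((8 + 10) - 3)*(-45))*(5*6) = ((18 - 3)*(-45))*30 = (15*(-45))*30 = -675*30 = -20250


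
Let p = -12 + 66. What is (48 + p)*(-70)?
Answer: -7140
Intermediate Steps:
p = 54
(48 + p)*(-70) = (48 + 54)*(-70) = 102*(-70) = -7140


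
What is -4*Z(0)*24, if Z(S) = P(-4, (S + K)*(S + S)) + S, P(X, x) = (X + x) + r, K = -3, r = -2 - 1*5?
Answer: 1056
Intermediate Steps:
r = -7 (r = -2 - 5 = -7)
P(X, x) = -7 + X + x (P(X, x) = (X + x) - 7 = -7 + X + x)
Z(S) = -11 + S + 2*S*(-3 + S) (Z(S) = (-7 - 4 + (S - 3)*(S + S)) + S = (-7 - 4 + (-3 + S)*(2*S)) + S = (-7 - 4 + 2*S*(-3 + S)) + S = (-11 + 2*S*(-3 + S)) + S = -11 + S + 2*S*(-3 + S))
-4*Z(0)*24 = -4*(-11 + 0 + 2*0*(-3 + 0))*24 = -4*(-11 + 0 + 2*0*(-3))*24 = -4*(-11 + 0 + 0)*24 = -4*(-11)*24 = 44*24 = 1056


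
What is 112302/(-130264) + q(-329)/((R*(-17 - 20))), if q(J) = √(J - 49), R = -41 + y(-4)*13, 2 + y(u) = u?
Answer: -56151/65132 + 3*I*√42/4403 ≈ -0.86211 + 0.0044157*I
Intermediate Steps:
y(u) = -2 + u
R = -119 (R = -41 + (-2 - 4)*13 = -41 - 6*13 = -41 - 78 = -119)
q(J) = √(-49 + J)
112302/(-130264) + q(-329)/((R*(-17 - 20))) = 112302/(-130264) + √(-49 - 329)/((-119*(-17 - 20))) = 112302*(-1/130264) + √(-378)/((-119*(-37))) = -56151/65132 + (3*I*√42)/4403 = -56151/65132 + (3*I*√42)*(1/4403) = -56151/65132 + 3*I*√42/4403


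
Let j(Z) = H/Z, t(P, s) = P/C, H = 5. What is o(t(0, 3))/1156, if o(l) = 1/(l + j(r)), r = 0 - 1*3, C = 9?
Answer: -3/5780 ≈ -0.00051903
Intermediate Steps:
r = -3 (r = 0 - 3 = -3)
t(P, s) = P/9
j(Z) = 5/Z
o(l) = 1/(-5/3 + l) (o(l) = 1/(l + 5/(-3)) = 1/(l + 5*(-1/3)) = 1/(l - 5/3) = 1/(-5/3 + l))
o(t(0, 3))/1156 = (3/(-5 + 3*((1/9)*0)))/1156 = (3/(-5 + 3*0))*(1/1156) = (3/(-5 + 0))*(1/1156) = (3/(-5))*(1/1156) = (3*(-1/5))*(1/1156) = -3/5*1/1156 = -3/5780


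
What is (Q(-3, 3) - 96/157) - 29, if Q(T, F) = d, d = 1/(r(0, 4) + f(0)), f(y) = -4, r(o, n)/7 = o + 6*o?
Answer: -18753/628 ≈ -29.861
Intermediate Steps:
r(o, n) = 49*o (r(o, n) = 7*(o + 6*o) = 7*(7*o) = 49*o)
d = -¼ (d = 1/(49*0 - 4) = 1/(0 - 4) = 1/(-4) = -¼ ≈ -0.25000)
Q(T, F) = -¼
(Q(-3, 3) - 96/157) - 29 = (-¼ - 96/157) - 29 = -541/628 - 29 = -18753/628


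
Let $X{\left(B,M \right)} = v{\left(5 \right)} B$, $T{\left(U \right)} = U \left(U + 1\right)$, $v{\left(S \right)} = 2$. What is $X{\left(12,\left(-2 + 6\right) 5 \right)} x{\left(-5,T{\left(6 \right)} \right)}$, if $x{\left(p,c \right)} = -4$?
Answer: $-96$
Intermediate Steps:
$T{\left(U \right)} = U \left(1 + U\right)$
$X{\left(B,M \right)} = 2 B$
$X{\left(12,\left(-2 + 6\right) 5 \right)} x{\left(-5,T{\left(6 \right)} \right)} = 2 \cdot 12 \left(-4\right) = 24 \left(-4\right) = -96$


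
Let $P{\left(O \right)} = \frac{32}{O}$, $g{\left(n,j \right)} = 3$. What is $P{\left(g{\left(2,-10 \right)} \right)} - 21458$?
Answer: $- \frac{64342}{3} \approx -21447.0$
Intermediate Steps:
$P{\left(g{\left(2,-10 \right)} \right)} - 21458 = \frac{32}{3} - 21458 = - \frac{64342}{3}$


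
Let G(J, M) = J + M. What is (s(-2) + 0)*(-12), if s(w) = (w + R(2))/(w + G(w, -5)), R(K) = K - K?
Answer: -8/3 ≈ -2.6667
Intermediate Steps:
R(K) = 0
s(w) = w/(-5 + 2*w) (s(w) = (w + 0)/(w + (w - 5)) = w/(w + (-5 + w)) = w/(-5 + 2*w))
(s(-2) + 0)*(-12) = (-2/(-5 + 2*(-2)) + 0)*(-12) = (-2/(-5 - 4) + 0)*(-12) = (-2/(-9) + 0)*(-12) = (-2*(-⅑) + 0)*(-12) = (2/9 + 0)*(-12) = (2/9)*(-12) = -8/3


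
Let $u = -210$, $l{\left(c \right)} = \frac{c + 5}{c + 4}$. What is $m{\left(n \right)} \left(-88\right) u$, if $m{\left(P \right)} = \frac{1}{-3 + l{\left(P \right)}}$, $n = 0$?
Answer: $-10560$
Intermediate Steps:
$l{\left(c \right)} = \frac{5 + c}{4 + c}$
$m{\left(P \right)} = \frac{1}{-3 + \frac{5 + P}{4 + P}}$
$m{\left(n \right)} \left(-88\right) u = \frac{-4 - 0}{7 + 2 \cdot 0} \left(-88\right) \left(-210\right) = \frac{-4 + 0}{7 + 0} \left(-88\right) \left(-210\right) = \frac{1}{7} \left(-4\right) \left(-88\right) \left(-210\right) = \left(- \frac{4}{7}\right) \left(-88\right) \left(-210\right) = \frac{352}{7} \left(-210\right) = -10560$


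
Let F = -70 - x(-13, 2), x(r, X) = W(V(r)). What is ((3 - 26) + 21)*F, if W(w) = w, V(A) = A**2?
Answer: 478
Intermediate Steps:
x(r, X) = r**2
F = -239 (F = -70 - 1*(-13)**2 = -70 - 1*169 = -70 - 169 = -239)
((3 - 26) + 21)*F = ((3 - 26) + 21)*(-239) = (-23 + 21)*(-239) = -2*(-239) = 478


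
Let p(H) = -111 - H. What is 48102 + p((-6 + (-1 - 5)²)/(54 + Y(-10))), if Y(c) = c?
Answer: 1055787/22 ≈ 47990.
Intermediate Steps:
48102 + p((-6 + (-1 - 5)²)/(54 + Y(-10))) = 48102 + (-111 - (-6 + (-1 - 5)²)/(54 - 10)) = 48102 + (-111 - (-6 + (-6)²)/44) = 48102 + (-111 - (-6 + 36)/44) = 48102 + (-111 - 30/44) = 48102 + (-111 - 1*15/22) = 48102 + (-111 - 15/22) = 48102 - 2457/22 = 1055787/22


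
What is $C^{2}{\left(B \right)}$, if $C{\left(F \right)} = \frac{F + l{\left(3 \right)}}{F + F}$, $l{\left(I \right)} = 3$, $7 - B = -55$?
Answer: $\frac{4225}{15376} \approx 0.27478$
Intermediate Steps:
$B = 62$ ($B = 7 - -55 = 7 + 55 = 62$)
$C{\left(F \right)} = \frac{3 + F}{2 F}$ ($C{\left(F \right)} = \frac{F + 3}{F + F} = \frac{3 + F}{2 F}$)
$C^{2}{\left(B \right)} = \left(\frac{3 + 62}{2 \cdot 62}\right)^{2} = \left(\frac{1}{2} \cdot \frac{1}{62} \cdot 65\right)^{2} = \left(\frac{65}{124}\right)^{2} = \frac{4225}{15376}$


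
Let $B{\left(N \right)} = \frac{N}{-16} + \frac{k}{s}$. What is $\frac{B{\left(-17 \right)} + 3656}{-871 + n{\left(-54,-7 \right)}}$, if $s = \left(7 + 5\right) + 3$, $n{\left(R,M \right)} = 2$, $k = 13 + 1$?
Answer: $- \frac{877919}{208560} \approx -4.2094$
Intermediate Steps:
$k = 14$
$s = 15$ ($s = 12 + 3 = 15$)
$B{\left(N \right)} = \frac{14}{15} - \frac{N}{16}$ ($B{\left(N \right)} = \frac{N}{-16} + \frac{14}{15} = N \left(- \frac{1}{16}\right) + 14 \cdot \frac{1}{15} = - \frac{N}{16} + \frac{14}{15} = \frac{14}{15} - \frac{N}{16}$)
$\frac{B{\left(-17 \right)} + 3656}{-871 + n{\left(-54,-7 \right)}} = \frac{\left(\frac{14}{15} - - \frac{17}{16}\right) + 3656}{-871 + 2} = \frac{\left(\frac{14}{15} + \frac{17}{16}\right) + 3656}{-869} = \left(\frac{479}{240} + 3656\right) \left(- \frac{1}{869}\right) = \frac{877919}{240} \left(- \frac{1}{869}\right) = - \frac{877919}{208560}$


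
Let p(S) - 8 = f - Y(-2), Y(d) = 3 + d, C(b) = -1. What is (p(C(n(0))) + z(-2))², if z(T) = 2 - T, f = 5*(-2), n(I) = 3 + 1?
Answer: 1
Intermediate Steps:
n(I) = 4
f = -10
p(S) = -3 (p(S) = 8 + (-10 - (3 - 2)) = 8 + (-10 - 1*1) = 8 + (-10 - 1) = 8 - 11 = -3)
(p(C(n(0))) + z(-2))² = (-3 + (2 - 1*(-2)))² = (-3 + (2 + 2))² = (-3 + 4)² = 1² = 1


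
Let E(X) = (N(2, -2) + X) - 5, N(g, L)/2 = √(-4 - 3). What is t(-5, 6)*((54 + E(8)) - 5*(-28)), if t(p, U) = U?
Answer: 1182 + 12*I*√7 ≈ 1182.0 + 31.749*I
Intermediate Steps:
N(g, L) = 2*I*√7 (N(g, L) = 2*√(-4 - 3) = 2*√(-7) = 2*(I*√7) = 2*I*√7)
E(X) = -5 + X + 2*I*√7 (E(X) = (2*I*√7 + X) - 5 = (X + 2*I*√7) - 5 = -5 + X + 2*I*√7)
t(-5, 6)*((54 + E(8)) - 5*(-28)) = 6*((54 + (-5 + 8 + 2*I*√7)) - 5*(-28)) = 6*((54 + (3 + 2*I*√7)) + 140) = 6*((57 + 2*I*√7) + 140) = 6*(197 + 2*I*√7) = 1182 + 12*I*√7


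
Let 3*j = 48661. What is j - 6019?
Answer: 30604/3 ≈ 10201.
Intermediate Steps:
j = 48661/3 (j = (1/3)*48661 = 48661/3 ≈ 16220.)
j - 6019 = 48661/3 - 6019 = 30604/3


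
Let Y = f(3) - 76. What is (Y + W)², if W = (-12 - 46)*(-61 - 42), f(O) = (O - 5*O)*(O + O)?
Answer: 33942276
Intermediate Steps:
f(O) = -8*O² (f(O) = (-4*O)*(2*O) = -8*O²)
Y = -148 (Y = -8*3² - 76 = -8*9 - 76 = -72 - 76 = -148)
W = 5974 (W = -58*(-103) = 5974)
(Y + W)² = (-148 + 5974)² = 5826² = 33942276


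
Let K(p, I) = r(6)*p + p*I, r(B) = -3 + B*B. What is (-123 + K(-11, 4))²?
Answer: 280900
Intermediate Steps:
r(B) = -3 + B²
K(p, I) = 33*p + I*p (K(p, I) = (-3 + 6²)*p + p*I = (-3 + 36)*p + I*p = 33*p + I*p)
(-123 + K(-11, 4))² = (-123 - 11*(33 + 4))² = (-123 - 11*37)² = (-123 - 407)² = (-530)² = 280900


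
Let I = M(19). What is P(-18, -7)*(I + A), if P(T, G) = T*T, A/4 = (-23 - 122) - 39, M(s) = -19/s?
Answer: -238788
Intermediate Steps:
A = -736 (A = 4*((-23 - 122) - 39) = 4*(-145 - 39) = 4*(-184) = -736)
P(T, G) = T²
I = -1 (I = -19/19 = -19*1/19 = -1)
P(-18, -7)*(I + A) = (-18)²*(-1 - 736) = 324*(-737) = -238788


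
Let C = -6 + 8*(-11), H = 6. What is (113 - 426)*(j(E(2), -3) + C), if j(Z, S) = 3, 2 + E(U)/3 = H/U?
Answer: 28483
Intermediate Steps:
C = -94 (C = -6 - 88 = -94)
E(U) = -6 + 18/U (E(U) = -6 + 3*(6/U) = -6 + 18/U)
(113 - 426)*(j(E(2), -3) + C) = (113 - 426)*(3 - 94) = -313*(-91) = 28483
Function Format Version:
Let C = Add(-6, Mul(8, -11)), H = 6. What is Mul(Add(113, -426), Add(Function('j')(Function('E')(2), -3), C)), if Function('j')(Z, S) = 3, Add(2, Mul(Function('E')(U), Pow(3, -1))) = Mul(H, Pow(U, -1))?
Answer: 28483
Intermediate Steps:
C = -94 (C = Add(-6, -88) = -94)
Function('E')(U) = Add(-6, Mul(18, Pow(U, -1))) (Function('E')(U) = Add(-6, Mul(3, Mul(6, Pow(U, -1)))) = Add(-6, Mul(18, Pow(U, -1))))
Mul(Add(113, -426), Add(Function('j')(Function('E')(2), -3), C)) = Mul(Add(113, -426), Add(3, -94)) = Mul(-313, -91) = 28483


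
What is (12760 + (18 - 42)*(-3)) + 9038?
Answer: 21870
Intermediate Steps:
(12760 + (18 - 42)*(-3)) + 9038 = (12760 - 24*(-3)) + 9038 = (12760 + 72) + 9038 = 12832 + 9038 = 21870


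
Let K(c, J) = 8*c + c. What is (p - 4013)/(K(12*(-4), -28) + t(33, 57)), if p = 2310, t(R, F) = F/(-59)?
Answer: 59/15 ≈ 3.9333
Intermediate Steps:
t(R, F) = -F/59 (t(R, F) = F*(-1/59) = -F/59)
K(c, J) = 9*c
(p - 4013)/(K(12*(-4), -28) + t(33, 57)) = (2310 - 4013)/(9*(12*(-4)) - 1/59*57) = -1703/(9*(-48) - 57/59) = -1703/(-432 - 57/59) = -1703/(-25545/59) = -1703*(-59/25545) = 59/15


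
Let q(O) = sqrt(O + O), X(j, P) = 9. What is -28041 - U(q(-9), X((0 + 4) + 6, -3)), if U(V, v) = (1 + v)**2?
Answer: -28141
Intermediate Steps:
q(O) = sqrt(2)*sqrt(O) (q(O) = sqrt(2*O) = sqrt(2)*sqrt(O))
-28041 - U(q(-9), X((0 + 4) + 6, -3)) = -28041 - (1 + 9)**2 = -28041 - 1*10**2 = -28041 - 1*100 = -28041 - 100 = -28141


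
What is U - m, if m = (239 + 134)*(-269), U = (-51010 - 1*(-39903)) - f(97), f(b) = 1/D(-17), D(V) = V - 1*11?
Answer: 2498441/28 ≈ 89230.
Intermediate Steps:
D(V) = -11 + V (D(V) = V - 11 = -11 + V)
f(b) = -1/28 (f(b) = 1/(-11 - 17) = 1/(-28) = -1/28)
U = -310995/28 (U = (-51010 - 1*(-39903)) - 1*(-1/28) = (-51010 + 39903) + 1/28 = -11107 + 1/28 = -310995/28 ≈ -11107.)
m = -100337 (m = 373*(-269) = -100337)
U - m = -310995/28 - 1*(-100337) = -310995/28 + 100337 = 2498441/28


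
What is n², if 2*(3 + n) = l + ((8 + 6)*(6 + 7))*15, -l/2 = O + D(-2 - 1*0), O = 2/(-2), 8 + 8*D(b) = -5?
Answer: 119180889/64 ≈ 1.8622e+6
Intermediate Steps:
D(b) = -13/8 (D(b) = -1 + (⅛)*(-5) = -1 - 5/8 = -13/8)
O = -1 (O = 2*(-½) = -1)
l = 21/4 (l = -2*(-1 - 13/8) = -2*(-21/8) = 21/4 ≈ 5.2500)
n = 10917/8 (n = -3 + (21/4 + ((8 + 6)*(6 + 7))*15)/2 = -3 + (21/4 + (14*13)*15)/2 = -3 + (21/4 + 182*15)/2 = -3 + (21/4 + 2730)/2 = -3 + (½)*(10941/4) = -3 + 10941/8 = 10917/8 ≈ 1364.6)
n² = (10917/8)² = 119180889/64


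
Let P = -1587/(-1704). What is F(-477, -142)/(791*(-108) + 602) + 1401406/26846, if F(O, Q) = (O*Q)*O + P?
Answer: 280093927099489/646735818064 ≈ 433.09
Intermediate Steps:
P = 529/568 (P = -1587*(-1/1704) = 529/568 ≈ 0.93134)
F(O, Q) = 529/568 + Q*O**2 (F(O, Q) = (O*Q)*O + 529/568 = Q*O**2 + 529/568 = 529/568 + Q*O**2)
F(-477, -142)/(791*(-108) + 602) + 1401406/26846 = (529/568 - 142*(-477)**2)/(791*(-108) + 602) + 1401406/26846 = (529/568 - 142*227529)/(-85428 + 602) + 1401406*(1/26846) = (529/568 - 32309118)/(-84826) + 700703/13423 = -18351578495/568*(-1/84826) + 700703/13423 = 18351578495/48181168 + 700703/13423 = 280093927099489/646735818064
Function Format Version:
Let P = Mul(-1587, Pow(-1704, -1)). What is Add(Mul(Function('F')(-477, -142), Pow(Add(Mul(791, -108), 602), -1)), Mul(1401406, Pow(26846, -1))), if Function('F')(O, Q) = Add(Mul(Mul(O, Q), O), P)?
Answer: Rational(280093927099489, 646735818064) ≈ 433.09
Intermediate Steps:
P = Rational(529, 568) (P = Mul(-1587, Rational(-1, 1704)) = Rational(529, 568) ≈ 0.93134)
Function('F')(O, Q) = Add(Rational(529, 568), Mul(Q, Pow(O, 2))) (Function('F')(O, Q) = Add(Mul(Mul(O, Q), O), Rational(529, 568)) = Add(Mul(Q, Pow(O, 2)), Rational(529, 568)) = Add(Rational(529, 568), Mul(Q, Pow(O, 2))))
Add(Mul(Function('F')(-477, -142), Pow(Add(Mul(791, -108), 602), -1)), Mul(1401406, Pow(26846, -1))) = Add(Mul(Add(Rational(529, 568), Mul(-142, Pow(-477, 2))), Pow(Add(Mul(791, -108), 602), -1)), Mul(1401406, Pow(26846, -1))) = Add(Mul(Add(Rational(529, 568), Mul(-142, 227529)), Pow(Add(-85428, 602), -1)), Mul(1401406, Rational(1, 26846))) = Add(Mul(Add(Rational(529, 568), -32309118), Pow(-84826, -1)), Rational(700703, 13423)) = Add(Mul(Rational(-18351578495, 568), Rational(-1, 84826)), Rational(700703, 13423)) = Add(Rational(18351578495, 48181168), Rational(700703, 13423)) = Rational(280093927099489, 646735818064)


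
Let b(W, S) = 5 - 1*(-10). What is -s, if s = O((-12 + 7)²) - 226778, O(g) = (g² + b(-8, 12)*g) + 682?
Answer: 225096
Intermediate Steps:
b(W, S) = 15 (b(W, S) = 5 + 10 = 15)
O(g) = 682 + g² + 15*g (O(g) = (g² + 15*g) + 682 = 682 + g² + 15*g)
s = -225096 (s = (682 + ((-12 + 7)²)² + 15*(-12 + 7)²) - 226778 = (682 + ((-5)²)² + 15*(-5)²) - 226778 = (682 + 25² + 15*25) - 226778 = (682 + 625 + 375) - 226778 = 1682 - 226778 = -225096)
-s = -1*(-225096) = 225096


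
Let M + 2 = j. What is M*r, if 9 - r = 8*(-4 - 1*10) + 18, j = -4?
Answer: -618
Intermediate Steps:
M = -6 (M = -2 - 4 = -6)
r = 103 (r = 9 - (8*(-4 - 1*10) + 18) = 9 - (8*(-4 - 10) + 18) = 9 - (8*(-14) + 18) = 9 - (-112 + 18) = 9 - 1*(-94) = 9 + 94 = 103)
M*r = -6*103 = -618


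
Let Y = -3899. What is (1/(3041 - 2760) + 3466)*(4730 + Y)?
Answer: 809349957/281 ≈ 2.8802e+6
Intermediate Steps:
(1/(3041 - 2760) + 3466)*(4730 + Y) = (1/(3041 - 2760) + 3466)*(4730 - 3899) = (1/281 + 3466)*831 = (973947/281)*831 = 809349957/281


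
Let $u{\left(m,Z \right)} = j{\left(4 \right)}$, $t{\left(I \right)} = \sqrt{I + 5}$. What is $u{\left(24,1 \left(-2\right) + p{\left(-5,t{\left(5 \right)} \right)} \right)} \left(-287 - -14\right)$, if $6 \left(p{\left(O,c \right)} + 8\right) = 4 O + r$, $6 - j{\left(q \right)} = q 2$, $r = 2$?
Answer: $546$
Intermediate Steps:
$j{\left(q \right)} = 6 - 2 q$ ($j{\left(q \right)} = 6 - q 2 = 6 - 2 q$)
$t{\left(I \right)} = \sqrt{5 + I}$
$p{\left(O,c \right)} = - \frac{23}{3} + \frac{2 O}{3}$ ($p{\left(O,c \right)} = -8 + \frac{4 O + 2}{6} = -8 + \frac{2 + 4 O}{6} = -8 + \left(\frac{1}{3} + \frac{2 O}{3}\right) = - \frac{23}{3} + \frac{2 O}{3}$)
$u{\left(m,Z \right)} = -2$ ($u{\left(m,Z \right)} = 6 - 8 = -2$)
$u{\left(24,1 \left(-2\right) + p{\left(-5,t{\left(5 \right)} \right)} \right)} \left(-287 - -14\right) = - 2 \left(-287 - -14\right) = - 2 \left(-287 + 14\right) = \left(-2\right) \left(-273\right) = 546$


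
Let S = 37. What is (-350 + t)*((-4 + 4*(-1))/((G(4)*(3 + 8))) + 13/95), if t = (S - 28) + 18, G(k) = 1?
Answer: 10489/55 ≈ 190.71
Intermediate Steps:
t = 27 (t = (37 - 28) + 18 = 9 + 18 = 27)
(-350 + t)*((-4 + 4*(-1))/((G(4)*(3 + 8))) + 13/95) = (-350 + 27)*((-4 + 4*(-1))/((1*(3 + 8))) + 13/95) = -323*((-4 - 4)/((1*11)) + 13*(1/95)) = -323*(-8/11 + 13/95) = -323*(-617/1045) = 10489/55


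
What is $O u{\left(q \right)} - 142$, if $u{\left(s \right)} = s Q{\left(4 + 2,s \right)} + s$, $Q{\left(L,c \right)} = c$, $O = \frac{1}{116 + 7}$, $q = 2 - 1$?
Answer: $- \frac{17464}{123} \approx -141.98$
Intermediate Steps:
$q = 1$
$O = \frac{1}{123} \approx 0.0081301$
$u{\left(s \right)} = s + s^{2}$ ($u{\left(s \right)} = s s + s = s^{2} + s = s + s^{2}$)
$O u{\left(q \right)} - 142 = \frac{1 \left(1 + 1\right)}{123} - 142 = \frac{1 \cdot 2}{123} - 142 = \frac{1}{123} \cdot 2 - 142 = \frac{2}{123} - 142 = - \frac{17464}{123}$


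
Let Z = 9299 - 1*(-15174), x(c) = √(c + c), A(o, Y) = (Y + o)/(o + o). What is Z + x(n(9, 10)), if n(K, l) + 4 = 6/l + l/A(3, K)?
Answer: 24473 + 4*√5/5 ≈ 24475.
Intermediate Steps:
A(o, Y) = (Y + o)/(2*o) (A(o, Y) = (Y + o)/((2*o)) = (Y + o)*(1/(2*o)) = (Y + o)/(2*o))
n(K, l) = -4 + 6/l + l/(½ + K/6) (n(K, l) = -4 + (6/l + l/(((½)*(K + 3)/3))) = -4 + (6/l + l/(((½)*(⅓)*(3 + K)))) = -4 + (6/l + l/(½ + K/6)) = -4 + 6/l + l/(½ + K/6))
x(c) = √2*√c (x(c) = √(2*c) = √2*√c)
Z = 24473 (Z = 9299 + 15174 = 24473)
Z + x(n(9, 10)) = 24473 + √2*√(-4 + 6/10 + 10/(½ + (⅙)*9)) = 24473 + √2*√(-4 + 6*(⅒) + 10/(½ + 3/2)) = 24473 + √2*√(-4 + ⅗ + 10/2) = 24473 + √2*√(-4 + ⅗ + 10*(½)) = 24473 + √2*√(-4 + ⅗ + 5) = 24473 + √2*√(8/5) = 24473 + √2*(2*√10/5) = 24473 + 4*√5/5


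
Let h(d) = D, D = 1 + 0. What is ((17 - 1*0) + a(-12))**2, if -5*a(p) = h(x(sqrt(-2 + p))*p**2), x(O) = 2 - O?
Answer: 7056/25 ≈ 282.24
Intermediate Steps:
D = 1
h(d) = 1
a(p) = -1/5 (a(p) = -1/5*1 = -1/5)
((17 - 1*0) + a(-12))**2 = ((17 - 1*0) - 1/5)**2 = ((17 + 0) - 1/5)**2 = (17 - 1/5)**2 = (84/5)**2 = 7056/25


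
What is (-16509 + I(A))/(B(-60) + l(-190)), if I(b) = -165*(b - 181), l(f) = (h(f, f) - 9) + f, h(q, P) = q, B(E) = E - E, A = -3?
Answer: -13851/389 ≈ -35.607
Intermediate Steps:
B(E) = 0
l(f) = -9 + 2*f (l(f) = (f - 9) + f = (-9 + f) + f = -9 + 2*f)
I(b) = 29865 - 165*b (I(b) = -165*(-181 + b) = 29865 - 165*b)
(-16509 + I(A))/(B(-60) + l(-190)) = (-16509 + (29865 - 165*(-3)))/(0 + (-9 + 2*(-190))) = (-16509 + (29865 + 495))/(0 + (-9 - 380)) = (-16509 + 30360)/(0 - 389) = 13851/(-389) = 13851*(-1/389) = -13851/389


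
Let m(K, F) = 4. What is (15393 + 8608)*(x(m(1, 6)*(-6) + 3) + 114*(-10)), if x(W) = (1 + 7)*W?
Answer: -31393308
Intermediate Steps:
x(W) = 8*W
(15393 + 8608)*(x(m(1, 6)*(-6) + 3) + 114*(-10)) = (15393 + 8608)*(8*(4*(-6) + 3) + 114*(-10)) = 24001*(8*(-24 + 3) - 1140) = 24001*(8*(-21) - 1140) = 24001*(-168 - 1140) = 24001*(-1308) = -31393308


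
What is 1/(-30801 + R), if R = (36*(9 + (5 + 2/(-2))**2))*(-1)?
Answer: -1/31701 ≈ -3.1545e-5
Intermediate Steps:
R = -900 (R = (36*(9 + (5 + 2*(-1/2))**2))*(-1) = (36*(9 + (5 - 1)**2))*(-1) = (36*(9 + 4**2))*(-1) = (36*(9 + 16))*(-1) = (36*25)*(-1) = 900*(-1) = -900)
1/(-30801 + R) = 1/(-30801 - 900) = 1/(-31701) = -1/31701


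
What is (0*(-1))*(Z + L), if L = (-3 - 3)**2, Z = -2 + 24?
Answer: 0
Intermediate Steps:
Z = 22
L = 36 (L = (-6)**2 = 36)
(0*(-1))*(Z + L) = (0*(-1))*(22 + 36) = 0*58 = 0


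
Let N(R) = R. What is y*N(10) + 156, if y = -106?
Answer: -904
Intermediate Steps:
y*N(10) + 156 = -106*10 + 156 = -1060 + 156 = -904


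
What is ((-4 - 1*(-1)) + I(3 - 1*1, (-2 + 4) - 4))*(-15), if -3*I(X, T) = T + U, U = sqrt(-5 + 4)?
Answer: 35 + 5*I ≈ 35.0 + 5.0*I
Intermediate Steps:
U = I (U = sqrt(-1) = I ≈ 1.0*I)
I(X, T) = -I/3 - T/3 (I(X, T) = -(T + I)/3 = -(I + T)/3 = -I/3 - T/3)
((-4 - 1*(-1)) + I(3 - 1*1, (-2 + 4) - 4))*(-15) = ((-4 - 1*(-1)) + (-I/3 - ((-2 + 4) - 4)/3))*(-15) = ((-4 + 1) + (-I/3 - (2 - 4)/3))*(-15) = (-3 + (-I/3 - 1/3*(-2)))*(-15) = (-3 + (-I/3 + 2/3))*(-15) = (-3 + (2/3 - I/3))*(-15) = (-7/3 - I/3)*(-15) = 35 + 5*I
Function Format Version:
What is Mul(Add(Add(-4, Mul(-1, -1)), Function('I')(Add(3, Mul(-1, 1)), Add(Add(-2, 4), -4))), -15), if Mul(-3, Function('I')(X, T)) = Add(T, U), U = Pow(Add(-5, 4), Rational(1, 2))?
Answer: Add(35, Mul(5, I)) ≈ Add(35.000, Mul(5.0000, I))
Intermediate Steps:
U = I (U = Pow(-1, Rational(1, 2)) = I ≈ Mul(1.0000, I))
Function('I')(X, T) = Add(Mul(Rational(-1, 3), I), Mul(Rational(-1, 3), T)) (Function('I')(X, T) = Mul(Rational(-1, 3), Add(T, I)) = Mul(Rational(-1, 3), Add(I, T)) = Add(Mul(Rational(-1, 3), I), Mul(Rational(-1, 3), T)))
Mul(Add(Add(-4, Mul(-1, -1)), Function('I')(Add(3, Mul(-1, 1)), Add(Add(-2, 4), -4))), -15) = Mul(Add(Add(-4, Mul(-1, -1)), Add(Mul(Rational(-1, 3), I), Mul(Rational(-1, 3), Add(Add(-2, 4), -4)))), -15) = Mul(Add(Add(-4, 1), Add(Mul(Rational(-1, 3), I), Mul(Rational(-1, 3), Add(2, -4)))), -15) = Mul(Add(-3, Add(Mul(Rational(-1, 3), I), Mul(Rational(-1, 3), -2))), -15) = Mul(Add(-3, Add(Mul(Rational(-1, 3), I), Rational(2, 3))), -15) = Mul(Add(-3, Add(Rational(2, 3), Mul(Rational(-1, 3), I))), -15) = Mul(Add(Rational(-7, 3), Mul(Rational(-1, 3), I)), -15) = Add(35, Mul(5, I))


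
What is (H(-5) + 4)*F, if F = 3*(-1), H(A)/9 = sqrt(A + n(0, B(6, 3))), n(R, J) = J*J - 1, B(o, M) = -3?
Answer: -12 - 27*sqrt(3) ≈ -58.765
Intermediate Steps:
n(R, J) = -1 + J**2 (n(R, J) = J**2 - 1 = -1 + J**2)
H(A) = 9*sqrt(8 + A) (H(A) = 9*sqrt(A + (-1 + (-3)**2)) = 9*sqrt(A + (-1 + 9)) = 9*sqrt(A + 8) = 9*sqrt(8 + A))
F = -3
(H(-5) + 4)*F = (9*sqrt(8 - 5) + 4)*(-3) = (9*sqrt(3) + 4)*(-3) = (4 + 9*sqrt(3))*(-3) = -12 - 27*sqrt(3)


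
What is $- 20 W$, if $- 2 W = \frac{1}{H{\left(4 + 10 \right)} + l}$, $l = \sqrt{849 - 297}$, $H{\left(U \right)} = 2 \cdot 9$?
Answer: $- \frac{15}{19} + \frac{5 \sqrt{138}}{57} \approx 0.24099$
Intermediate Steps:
$H{\left(U \right)} = 18$
$l = 2 \sqrt{138}$ ($l = \sqrt{552} = 2 \sqrt{138} \approx 23.495$)
$W = - \frac{1}{2 \left(18 + 2 \sqrt{138}\right)} \approx -0.01205$
$- 20 W = - 20 \left(\frac{3}{76} - \frac{\sqrt{138}}{228}\right) = - \frac{15}{19} + \frac{5 \sqrt{138}}{57}$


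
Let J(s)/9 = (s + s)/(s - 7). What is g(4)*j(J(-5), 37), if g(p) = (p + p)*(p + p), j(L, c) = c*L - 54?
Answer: 14304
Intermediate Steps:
J(s) = 18*s/(-7 + s) (J(s) = 9*((s + s)/(s - 7)) = 9*((2*s)/(-7 + s)) = 9*(2*s/(-7 + s)) = 18*s/(-7 + s))
j(L, c) = -54 + L*c (j(L, c) = L*c - 54 = -54 + L*c)
g(p) = 4*p² (g(p) = (2*p)*(2*p) = 4*p²)
g(4)*j(J(-5), 37) = (4*4²)*(-54 + (18*(-5)/(-7 - 5))*37) = (4*16)*(-54 + (18*(-5)/(-12))*37) = 64*(-54 + (18*(-5)*(-1/12))*37) = 64*(-54 + (15/2)*37) = 64*(-54 + 555/2) = 64*(447/2) = 14304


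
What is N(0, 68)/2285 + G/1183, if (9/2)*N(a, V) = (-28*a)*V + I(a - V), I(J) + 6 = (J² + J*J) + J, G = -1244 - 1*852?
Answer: -7132852/8109465 ≈ -0.87957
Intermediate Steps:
G = -2096 (G = -1244 - 852 = -2096)
I(J) = -6 + J + 2*J² (I(J) = -6 + ((J² + J*J) + J) = -6 + ((J² + J²) + J) = -6 + (2*J² + J) = -6 + (J + 2*J²) = -6 + J + 2*J²)
N(a, V) = -4/3 - 2*V/9 + 2*a/9 + 4*(a - V)²/9 - 56*V*a/9 (N(a, V) = 2*((-28*a)*V + (-6 + (a - V) + 2*(a - V)²))/9 = 2*(-28*V*a + (-6 + a - V + 2*(a - V)²))/9 = 2*(-6 + a - V + 2*(a - V)² - 28*V*a)/9 = -4/3 - 2*V/9 + 2*a/9 + 4*(a - V)²/9 - 56*V*a/9)
N(0, 68)/2285 + G/1183 = (-4/3 - 2/9*68 + (2/9)*0 + 4*(68 - 1*0)²/9 - 56/9*68*0)/2285 - 2096/1183 = (-4/3 - 136/9 + 0 + 4*(68 + 0)²/9 + 0)*(1/2285) - 2096*1/1183 = (-4/3 - 136/9 + 0 + (4/9)*68² + 0)*(1/2285) - 2096/1183 = (-4/3 - 136/9 + 0 + (4/9)*4624 + 0)*(1/2285) - 2096/1183 = (-4/3 - 136/9 + 0 + 18496/9 + 0)*(1/2285) - 2096/1183 = (6116/3)*(1/2285) - 2096/1183 = 6116/6855 - 2096/1183 = -7132852/8109465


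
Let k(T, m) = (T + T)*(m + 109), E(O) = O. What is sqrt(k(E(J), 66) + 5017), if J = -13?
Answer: sqrt(467) ≈ 21.610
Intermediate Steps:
k(T, m) = 2*T*(109 + m) (k(T, m) = (2*T)*(109 + m) = 2*T*(109 + m))
sqrt(k(E(J), 66) + 5017) = sqrt(2*(-13)*(109 + 66) + 5017) = sqrt(2*(-13)*175 + 5017) = sqrt(-4550 + 5017) = sqrt(467)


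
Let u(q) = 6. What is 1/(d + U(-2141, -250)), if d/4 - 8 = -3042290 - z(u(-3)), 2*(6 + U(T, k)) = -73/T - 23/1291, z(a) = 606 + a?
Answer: -2764031/33642629944542 ≈ -8.2159e-8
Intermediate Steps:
U(T, k) = -15515/2582 - 73/(2*T) (U(T, k) = -6 + (-73/T - 23/1291)/2 = -6 + (-23/1291 - 73/T)/2 = -6 + (-23/2582 - 73/(2*T)) = -15515/2582 - 73/(2*T))
d = -12171576 (d = 32 + 4*(-3042290 - (606 + 6)) = 32 + 4*(-3042290 - 1*612) = 32 + 4*(-3042290 - 612) = 32 + 4*(-3042902) = 32 - 12171608 = -12171576)
1/(d + U(-2141, -250)) = 1/(-12171576 + (1/2582)*(-94243 - 15515*(-2141))/(-2141)) = 1/(-12171576 + (1/2582)*(-1/2141)*(-94243 + 33217615)) = 1/(-12171576 + (1/2582)*(-1/2141)*33123372) = 1/(-12171576 - 16561686/2764031) = 1/(-33642629944542/2764031) = -2764031/33642629944542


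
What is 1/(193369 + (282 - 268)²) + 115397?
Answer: 22336820306/193565 ≈ 1.1540e+5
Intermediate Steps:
1/(193369 + (282 - 268)²) + 115397 = 1/(193369 + 14²) + 115397 = 1/(193369 + 196) + 115397 = 1/193565 + 115397 = 22336820306/193565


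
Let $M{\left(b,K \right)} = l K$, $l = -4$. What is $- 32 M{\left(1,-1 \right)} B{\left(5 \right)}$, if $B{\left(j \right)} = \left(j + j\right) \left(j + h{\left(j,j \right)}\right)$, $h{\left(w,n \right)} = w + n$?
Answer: $-19200$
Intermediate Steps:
$h{\left(w,n \right)} = n + w$
$B{\left(j \right)} = 6 j^{2}$ ($B{\left(j \right)} = \left(j + j\right) \left(j + \left(j + j\right)\right) = 2 j \left(j + 2 j\right) = 2 j 3 j = 6 j^{2}$)
$M{\left(b,K \right)} = - 4 K$
$- 32 M{\left(1,-1 \right)} B{\left(5 \right)} = - 32 \left(\left(-4\right) \left(-1\right)\right) 6 \cdot 5^{2} = \left(-32\right) 4 \cdot 6 \cdot 25 = \left(-128\right) 150 = -19200$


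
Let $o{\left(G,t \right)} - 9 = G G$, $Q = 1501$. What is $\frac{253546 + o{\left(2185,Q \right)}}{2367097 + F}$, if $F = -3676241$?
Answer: $- \frac{1256945}{327286} \approx -3.8405$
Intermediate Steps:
$o{\left(G,t \right)} = 9 + G^{2}$ ($o{\left(G,t \right)} = 9 + G G = 9 + G^{2}$)
$\frac{253546 + o{\left(2185,Q \right)}}{2367097 + F} = \frac{253546 + \left(9 + 2185^{2}\right)}{2367097 - 3676241} = \frac{253546 + \left(9 + 4774225\right)}{-1309144} = \left(253546 + 4774234\right) \left(- \frac{1}{1309144}\right) = 5027780 \left(- \frac{1}{1309144}\right) = - \frac{1256945}{327286}$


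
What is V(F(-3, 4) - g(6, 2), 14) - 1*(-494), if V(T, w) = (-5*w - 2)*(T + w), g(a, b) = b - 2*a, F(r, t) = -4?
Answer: -946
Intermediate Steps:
V(T, w) = (-2 - 5*w)*(T + w)
V(F(-3, 4) - g(6, 2), 14) - 1*(-494) = (-5*14² - 2*(-4 - (2 - 2*6)) - 2*14 - 5*(-4 - (2 - 2*6))*14) - 1*(-494) = (-5*196 - 2*(-4 - (2 - 12)) - 28 - 5*(-4 - (2 - 12))*14) + 494 = (-980 - 2*(-4 - 1*(-10)) - 28 - 5*(-4 - 1*(-10))*14) + 494 = (-980 - 2*(-4 + 10) - 28 - 5*(-4 + 10)*14) + 494 = (-980 - 2*6 - 28 - 5*6*14) + 494 = (-980 - 12 - 28 - 420) + 494 = -1440 + 494 = -946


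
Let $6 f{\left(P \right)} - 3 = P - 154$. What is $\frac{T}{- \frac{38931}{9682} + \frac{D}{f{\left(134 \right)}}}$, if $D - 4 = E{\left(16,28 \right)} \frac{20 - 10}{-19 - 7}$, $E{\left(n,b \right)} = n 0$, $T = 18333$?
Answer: $- \frac{335277978}{99355} \approx -3374.5$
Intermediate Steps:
$E{\left(n,b \right)} = 0$
$f{\left(P \right)} = - \frac{151}{6} + \frac{P}{6}$ ($f{\left(P \right)} = \frac{1}{2} + \frac{P - 154}{6} = \frac{1}{2} + \frac{-154 + P}{6} = \frac{1}{2} + \left(- \frac{77}{3} + \frac{P}{6}\right) = - \frac{151}{6} + \frac{P}{6}$)
$D = 4$ ($D = 4 + 0 \frac{20 - 10}{-19 - 7} = 4 + 0 \frac{10}{-26} = 4 + 0 \cdot 10 \left(- \frac{1}{26}\right) = 4 + 0 \left(- \frac{5}{13}\right) = 4 + 0 = 4$)
$\frac{T}{- \frac{38931}{9682} + \frac{D}{f{\left(134 \right)}}} = \frac{18333}{- \frac{38931}{9682} + \frac{4}{- \frac{151}{6} + \frac{1}{6} \cdot 134}} = \frac{18333}{\left(-38931\right) \frac{1}{9682} + \frac{4}{- \frac{151}{6} + \frac{67}{3}}} = \frac{18333}{- \frac{38931}{9682} + \frac{4}{- \frac{17}{6}}} = \frac{18333}{- \frac{38931}{9682} + 4 \left(- \frac{6}{17}\right)} = \frac{18333}{- \frac{38931}{9682} - \frac{24}{17}} = \frac{18333}{- \frac{894195}{164594}} = 18333 \left(- \frac{164594}{894195}\right) = - \frac{335277978}{99355}$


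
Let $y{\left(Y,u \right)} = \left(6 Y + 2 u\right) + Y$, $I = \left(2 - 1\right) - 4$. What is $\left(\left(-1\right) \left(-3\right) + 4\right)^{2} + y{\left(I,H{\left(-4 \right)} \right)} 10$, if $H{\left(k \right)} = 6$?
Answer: $-41$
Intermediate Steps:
$I = -3$ ($I = 1 - 4 = -3$)
$y{\left(Y,u \right)} = 2 u + 7 Y$ ($y{\left(Y,u \right)} = \left(2 u + 6 Y\right) + Y = 2 u + 7 Y$)
$\left(\left(-1\right) \left(-3\right) + 4\right)^{2} + y{\left(I,H{\left(-4 \right)} \right)} 10 = \left(\left(-1\right) \left(-3\right) + 4\right)^{2} + \left(2 \cdot 6 + 7 \left(-3\right)\right) 10 = \left(3 + 4\right)^{2} + \left(12 - 21\right) 10 = 7^{2} - 90 = 49 - 90 = -41$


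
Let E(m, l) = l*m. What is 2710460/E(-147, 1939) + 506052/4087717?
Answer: -10935351900104/1165134239661 ≈ -9.3855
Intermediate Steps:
2710460/E(-147, 1939) + 506052/4087717 = 2710460/((1939*(-147))) + 506052/4087717 = 2710460/(-285033) + 506052*(1/4087717) = 2710460*(-1/285033) + 506052/4087717 = -2710460/285033 + 506052/4087717 = -10935351900104/1165134239661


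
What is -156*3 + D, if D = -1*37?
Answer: -505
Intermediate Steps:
D = -37
-156*3 + D = -156*3 - 37 = -468 - 37 = -505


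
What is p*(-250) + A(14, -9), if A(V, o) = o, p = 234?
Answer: -58509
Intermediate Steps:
p*(-250) + A(14, -9) = 234*(-250) - 9 = -58500 - 9 = -58509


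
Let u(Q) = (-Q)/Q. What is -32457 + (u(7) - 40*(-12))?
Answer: -31978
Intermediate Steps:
u(Q) = -1
-32457 + (u(7) - 40*(-12)) = -32457 + (-1 - 40*(-12)) = -32457 + (-1 + 480) = -32457 + 479 = -31978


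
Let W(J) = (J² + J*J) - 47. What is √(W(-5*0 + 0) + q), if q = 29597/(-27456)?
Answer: I*√566292441/3432 ≈ 6.9338*I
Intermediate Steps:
W(J) = -47 + 2*J² (W(J) = (J² + J²) - 47 = 2*J² - 47 = -47 + 2*J²)
q = -29597/27456 (q = 29597*(-1/27456) = -29597/27456 ≈ -1.0780)
√(W(-5*0 + 0) + q) = √((-47 + 2*(-5*0 + 0)²) - 29597/27456) = √((-47 + 2*(0 + 0)²) - 29597/27456) = √((-47 + 2*0²) - 29597/27456) = √((-47 + 2*0) - 29597/27456) = √((-47 + 0) - 29597/27456) = √(-47 - 29597/27456) = √(-1320029/27456) = I*√566292441/3432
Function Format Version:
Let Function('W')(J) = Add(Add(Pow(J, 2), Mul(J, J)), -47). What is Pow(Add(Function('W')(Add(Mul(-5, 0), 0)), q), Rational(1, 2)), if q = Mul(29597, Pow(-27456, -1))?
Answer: Mul(Rational(1, 3432), I, Pow(566292441, Rational(1, 2))) ≈ Mul(6.9338, I)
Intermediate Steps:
Function('W')(J) = Add(-47, Mul(2, Pow(J, 2))) (Function('W')(J) = Add(Add(Pow(J, 2), Pow(J, 2)), -47) = Add(Mul(2, Pow(J, 2)), -47) = Add(-47, Mul(2, Pow(J, 2))))
q = Rational(-29597, 27456) (q = Mul(29597, Rational(-1, 27456)) = Rational(-29597, 27456) ≈ -1.0780)
Pow(Add(Function('W')(Add(Mul(-5, 0), 0)), q), Rational(1, 2)) = Pow(Add(Add(-47, Mul(2, Pow(Add(Mul(-5, 0), 0), 2))), Rational(-29597, 27456)), Rational(1, 2)) = Pow(Add(Add(-47, Mul(2, Pow(Add(0, 0), 2))), Rational(-29597, 27456)), Rational(1, 2)) = Pow(Add(Add(-47, Mul(2, Pow(0, 2))), Rational(-29597, 27456)), Rational(1, 2)) = Pow(Add(Add(-47, Mul(2, 0)), Rational(-29597, 27456)), Rational(1, 2)) = Pow(Add(Add(-47, 0), Rational(-29597, 27456)), Rational(1, 2)) = Pow(Add(-47, Rational(-29597, 27456)), Rational(1, 2)) = Pow(Rational(-1320029, 27456), Rational(1, 2)) = Mul(Rational(1, 3432), I, Pow(566292441, Rational(1, 2)))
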